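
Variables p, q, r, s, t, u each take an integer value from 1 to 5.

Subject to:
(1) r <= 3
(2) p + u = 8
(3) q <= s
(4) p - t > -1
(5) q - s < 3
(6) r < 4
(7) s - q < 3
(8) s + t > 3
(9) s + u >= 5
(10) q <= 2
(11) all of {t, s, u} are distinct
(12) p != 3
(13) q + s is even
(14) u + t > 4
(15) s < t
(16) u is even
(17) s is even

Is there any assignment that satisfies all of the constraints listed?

The assignment p = 4, q = 2, r = 3, s = 2, t = 3, u = 4 works:
  constraint 2 holds since p + u = 8.
  constraint 4 holds since p - t = 1.
  constraint 5 holds since q - s = 0.
The rest check out directly.

Satisfiable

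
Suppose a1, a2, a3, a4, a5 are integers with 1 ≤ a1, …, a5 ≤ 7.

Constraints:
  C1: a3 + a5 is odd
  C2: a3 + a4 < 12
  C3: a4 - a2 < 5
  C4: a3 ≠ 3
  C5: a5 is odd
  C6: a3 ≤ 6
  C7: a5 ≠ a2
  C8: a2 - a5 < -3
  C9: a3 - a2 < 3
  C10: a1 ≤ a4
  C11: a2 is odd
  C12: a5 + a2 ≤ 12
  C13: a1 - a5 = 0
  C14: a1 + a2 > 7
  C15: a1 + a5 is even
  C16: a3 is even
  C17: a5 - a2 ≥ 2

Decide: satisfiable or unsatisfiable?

One satisfying assignment is a1 = 7, a2 = 3, a3 = 4, a4 = 7, a5 = 7.
For the less obvious constraints — constraint 2: a3 + a4 = 11; constraint 3: a4 - a2 = 4 — and the others hold by inspection.

Satisfiable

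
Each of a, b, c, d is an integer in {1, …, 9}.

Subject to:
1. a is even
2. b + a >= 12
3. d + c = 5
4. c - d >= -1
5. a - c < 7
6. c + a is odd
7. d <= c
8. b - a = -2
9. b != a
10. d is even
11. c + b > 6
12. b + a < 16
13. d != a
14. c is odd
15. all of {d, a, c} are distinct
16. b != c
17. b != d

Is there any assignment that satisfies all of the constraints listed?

Take a = 8, b = 6, c = 3, d = 2. Then constraint 2: b + a = 14; constraint 3: d + c = 5, and every other listed constraint is also met.

Satisfiable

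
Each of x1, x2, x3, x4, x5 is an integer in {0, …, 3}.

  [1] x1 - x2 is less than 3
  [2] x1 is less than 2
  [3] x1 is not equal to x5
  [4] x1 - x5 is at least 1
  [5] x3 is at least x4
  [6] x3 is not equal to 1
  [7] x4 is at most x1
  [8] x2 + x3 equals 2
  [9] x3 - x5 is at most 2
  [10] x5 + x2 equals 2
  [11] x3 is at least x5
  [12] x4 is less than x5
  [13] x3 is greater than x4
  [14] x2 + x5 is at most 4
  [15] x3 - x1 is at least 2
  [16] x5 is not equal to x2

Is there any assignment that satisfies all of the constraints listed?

Unsatisfiable

Constraints 4, 9, and 15 give x1 − x5 ≥ 1, x5 − x3 ≥ -2, x3 − x1 ≥ 2.
Adding all 3 inequalities: the left sides telescope to 0, and the right sides sum to 1 + (-2) + 2 = 1. So 0 ≥ 1, which is false.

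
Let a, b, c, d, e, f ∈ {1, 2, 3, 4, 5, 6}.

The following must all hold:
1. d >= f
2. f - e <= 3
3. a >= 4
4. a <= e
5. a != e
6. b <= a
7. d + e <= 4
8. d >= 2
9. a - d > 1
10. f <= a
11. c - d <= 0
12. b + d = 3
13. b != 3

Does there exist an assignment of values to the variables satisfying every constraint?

From constraint 8: d ≥ 2. From constraints 3 and 4: e ≥ a ≥ 4. Hence d + e ≥ 6. But constraint 7 requires d + e ≤ 4, and 4 < 6. Contradiction.

Unsatisfiable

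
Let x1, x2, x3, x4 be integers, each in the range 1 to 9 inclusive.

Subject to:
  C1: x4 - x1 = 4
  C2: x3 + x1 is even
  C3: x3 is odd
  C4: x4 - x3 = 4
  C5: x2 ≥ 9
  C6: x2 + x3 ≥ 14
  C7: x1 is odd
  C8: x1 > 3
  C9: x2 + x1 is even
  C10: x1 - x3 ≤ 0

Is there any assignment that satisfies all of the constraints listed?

One satisfying assignment is x1 = 5, x2 = 9, x3 = 5, x4 = 9.
For the less obvious constraints — constraint 1: x4 - x1 = 4; constraint 4: x4 - x3 = 4 — and the others hold by inspection.

Satisfiable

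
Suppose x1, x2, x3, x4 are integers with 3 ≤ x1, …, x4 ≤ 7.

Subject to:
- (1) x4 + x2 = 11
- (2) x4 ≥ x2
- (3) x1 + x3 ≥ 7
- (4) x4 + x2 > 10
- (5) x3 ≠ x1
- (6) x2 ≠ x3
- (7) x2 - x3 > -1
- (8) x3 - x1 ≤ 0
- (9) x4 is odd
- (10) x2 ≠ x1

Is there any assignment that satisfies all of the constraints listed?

One satisfying assignment is x1 = 5, x2 = 4, x3 = 3, x4 = 7.
For the less obvious constraints — constraint 1: x4 + x2 = 11; constraint 3: x1 + x3 = 8; constraint 4: x4 + x2 = 11 — and the others hold by inspection.

Satisfiable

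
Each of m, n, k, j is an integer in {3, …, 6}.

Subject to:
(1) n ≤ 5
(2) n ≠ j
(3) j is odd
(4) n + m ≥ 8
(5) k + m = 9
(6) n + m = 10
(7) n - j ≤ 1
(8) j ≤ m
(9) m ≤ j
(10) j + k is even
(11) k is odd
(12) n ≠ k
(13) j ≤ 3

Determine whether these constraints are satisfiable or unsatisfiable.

Unsatisfiable

From constraint 1: n ≤ 5. From constraints 9 and 13: m ≤ j ≤ 3. Hence n + m ≤ 8. But constraint 6 requires n + m = 10, and 10 > 8. Contradiction.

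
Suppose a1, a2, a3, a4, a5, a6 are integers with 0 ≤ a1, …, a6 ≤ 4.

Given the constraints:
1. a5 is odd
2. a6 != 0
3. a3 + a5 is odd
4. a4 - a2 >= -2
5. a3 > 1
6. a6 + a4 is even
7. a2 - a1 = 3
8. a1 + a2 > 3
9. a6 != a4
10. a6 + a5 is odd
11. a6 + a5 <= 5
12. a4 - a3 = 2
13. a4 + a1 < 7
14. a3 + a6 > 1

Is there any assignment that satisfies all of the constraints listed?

Try a1 = 1, a2 = 4, a3 = 2, a4 = 4, a5 = 3, a6 = 2.
Check constraint 4: a4 - a2 = 0; constraint 7: a2 - a1 = 3; constraint 8: a1 + a2 = 5. The remaining constraints are straightforward to verify.

Satisfiable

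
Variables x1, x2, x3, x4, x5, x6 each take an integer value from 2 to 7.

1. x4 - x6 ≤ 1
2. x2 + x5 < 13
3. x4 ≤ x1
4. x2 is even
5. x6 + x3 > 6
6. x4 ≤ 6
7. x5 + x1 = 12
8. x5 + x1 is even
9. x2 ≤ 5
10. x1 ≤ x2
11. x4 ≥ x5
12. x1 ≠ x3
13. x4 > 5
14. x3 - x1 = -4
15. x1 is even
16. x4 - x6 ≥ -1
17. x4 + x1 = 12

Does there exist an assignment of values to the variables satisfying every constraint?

Unsatisfiable

From constraints 6 and 11: x5 ≤ x4 ≤ 6. From constraints 9 and 10: x1 ≤ x2 ≤ 5. Hence x5 + x1 ≤ 11. But constraint 7 requires x5 + x1 = 12, and 12 > 11. Contradiction.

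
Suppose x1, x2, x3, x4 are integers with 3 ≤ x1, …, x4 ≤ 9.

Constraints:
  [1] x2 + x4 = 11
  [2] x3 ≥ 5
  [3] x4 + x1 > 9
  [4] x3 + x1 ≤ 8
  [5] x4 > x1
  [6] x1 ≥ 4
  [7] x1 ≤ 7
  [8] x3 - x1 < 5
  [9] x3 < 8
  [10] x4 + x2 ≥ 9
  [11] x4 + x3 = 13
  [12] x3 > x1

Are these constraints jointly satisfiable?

Unsatisfiable

From constraint 2: x3 ≥ 5. From constraint 6: x1 ≥ 4. Hence x3 + x1 ≥ 9. But constraint 4 requires x3 + x1 ≤ 8, and 8 < 9. Contradiction.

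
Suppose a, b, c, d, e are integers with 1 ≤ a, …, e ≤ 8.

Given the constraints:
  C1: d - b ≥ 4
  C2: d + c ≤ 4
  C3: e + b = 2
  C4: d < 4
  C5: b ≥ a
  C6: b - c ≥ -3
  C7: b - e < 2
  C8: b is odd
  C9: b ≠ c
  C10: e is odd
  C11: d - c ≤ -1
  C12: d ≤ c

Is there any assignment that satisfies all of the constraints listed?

Constraints 1, 6, and 11 give c − d ≥ 1, d − b ≥ 4, b − c ≥ -3.
Adding all 3 inequalities: the left sides telescope to 0, and the right sides sum to 1 + 4 + (-3) = 2. So 0 ≥ 2, which is false.

Unsatisfiable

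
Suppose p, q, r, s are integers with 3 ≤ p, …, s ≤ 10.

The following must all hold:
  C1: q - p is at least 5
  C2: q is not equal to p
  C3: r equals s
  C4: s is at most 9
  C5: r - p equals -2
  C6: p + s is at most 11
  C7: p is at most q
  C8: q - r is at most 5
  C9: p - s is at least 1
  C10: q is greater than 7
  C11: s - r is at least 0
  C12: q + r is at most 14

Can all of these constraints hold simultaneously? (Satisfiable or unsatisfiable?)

Constraints 1, 8, 9, and 11 give s − r ≥ 0, r − q ≥ -5, q − p ≥ 5, p − s ≥ 1.
Adding all 4 inequalities: the left sides telescope to 0, and the right sides sum to 0 + (-5) + 5 + 1 = 1. So 0 ≥ 1, which is false.

Unsatisfiable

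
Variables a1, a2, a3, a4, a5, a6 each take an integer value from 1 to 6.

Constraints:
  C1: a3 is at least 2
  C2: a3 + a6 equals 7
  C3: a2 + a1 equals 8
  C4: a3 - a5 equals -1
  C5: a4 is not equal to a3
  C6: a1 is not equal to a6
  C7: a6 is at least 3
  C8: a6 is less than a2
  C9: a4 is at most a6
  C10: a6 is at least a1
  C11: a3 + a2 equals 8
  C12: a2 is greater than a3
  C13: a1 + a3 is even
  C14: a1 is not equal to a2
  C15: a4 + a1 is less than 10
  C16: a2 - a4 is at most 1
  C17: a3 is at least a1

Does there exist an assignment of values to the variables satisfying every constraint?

Satisfiable

The assignment a1 = 3, a2 = 5, a3 = 3, a4 = 4, a5 = 4, a6 = 4 works:
  constraint 2 holds since a3 + a6 = 7.
  constraint 3 holds since a2 + a1 = 8.
The rest check out directly.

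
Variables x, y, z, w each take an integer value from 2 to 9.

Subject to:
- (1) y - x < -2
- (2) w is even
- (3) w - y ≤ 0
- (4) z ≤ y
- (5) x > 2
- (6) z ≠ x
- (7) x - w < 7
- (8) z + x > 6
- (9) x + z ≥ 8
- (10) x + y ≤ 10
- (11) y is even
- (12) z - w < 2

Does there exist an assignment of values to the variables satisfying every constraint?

Satisfiable

The assignment x = 7, y = 2, z = 2, w = 2 works:
  constraint 1 holds since y - x = -5.
  constraint 3 holds since w - y = 0.
The rest check out directly.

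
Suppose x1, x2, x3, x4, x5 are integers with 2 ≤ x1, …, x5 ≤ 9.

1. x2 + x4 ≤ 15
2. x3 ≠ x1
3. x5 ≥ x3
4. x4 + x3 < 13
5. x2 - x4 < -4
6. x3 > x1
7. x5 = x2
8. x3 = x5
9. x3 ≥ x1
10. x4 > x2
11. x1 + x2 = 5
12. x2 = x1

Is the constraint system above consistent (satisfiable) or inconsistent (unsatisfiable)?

From constraints 7, 8, and 12, x3 = x5 = x2 = x1, so x3 = x1. But constraint 2 says x3 ≠ x1. Contradiction.

Unsatisfiable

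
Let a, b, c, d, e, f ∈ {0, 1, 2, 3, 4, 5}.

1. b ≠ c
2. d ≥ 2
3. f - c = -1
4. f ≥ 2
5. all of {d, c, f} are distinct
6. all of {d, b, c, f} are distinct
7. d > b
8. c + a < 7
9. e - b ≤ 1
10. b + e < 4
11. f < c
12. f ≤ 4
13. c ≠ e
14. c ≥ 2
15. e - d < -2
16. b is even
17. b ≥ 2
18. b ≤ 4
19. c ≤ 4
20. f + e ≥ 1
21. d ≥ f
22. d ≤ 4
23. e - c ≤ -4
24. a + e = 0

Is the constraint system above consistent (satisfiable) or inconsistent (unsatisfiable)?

Constraints 2, 4, 12, 14, 17, 18, 19, and 22 confine each of d, b, c, f to the 3 values {2, …, 4}.
Constraint 6 requires all 4 of them to be distinct, but only 3 values are available — impossible by the pigeonhole principle.

Unsatisfiable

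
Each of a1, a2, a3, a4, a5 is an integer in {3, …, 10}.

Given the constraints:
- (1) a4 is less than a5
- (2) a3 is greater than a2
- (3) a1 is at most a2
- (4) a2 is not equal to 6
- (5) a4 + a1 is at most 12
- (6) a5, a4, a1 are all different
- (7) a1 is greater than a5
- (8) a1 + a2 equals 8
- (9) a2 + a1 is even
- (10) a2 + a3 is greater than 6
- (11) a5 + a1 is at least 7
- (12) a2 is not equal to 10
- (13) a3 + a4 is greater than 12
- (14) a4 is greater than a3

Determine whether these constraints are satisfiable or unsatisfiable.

Unsatisfiable

Constraints 1, 2, 3, 7, and 14 give a5 < a1, a1 ≤ a2, a2 < a3, a3 < a4, a4 < a5. Chaining: a5 < a1 ≤ a2 < a3 < a4 < a5, which forces a5 < a5 — impossible.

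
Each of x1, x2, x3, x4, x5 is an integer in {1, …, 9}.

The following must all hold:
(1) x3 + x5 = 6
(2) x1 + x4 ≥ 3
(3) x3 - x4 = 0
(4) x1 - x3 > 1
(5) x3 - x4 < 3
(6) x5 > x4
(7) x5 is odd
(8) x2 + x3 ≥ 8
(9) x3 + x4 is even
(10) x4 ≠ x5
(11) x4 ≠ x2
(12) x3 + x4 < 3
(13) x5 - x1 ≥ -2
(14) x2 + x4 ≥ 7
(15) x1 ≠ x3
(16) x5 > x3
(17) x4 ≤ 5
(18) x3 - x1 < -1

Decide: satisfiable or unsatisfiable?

Try x1 = 5, x2 = 7, x3 = 1, x4 = 1, x5 = 5.
Check constraint 1: x3 + x5 = 6; constraint 2: x1 + x4 = 6. The remaining constraints are straightforward to verify.

Satisfiable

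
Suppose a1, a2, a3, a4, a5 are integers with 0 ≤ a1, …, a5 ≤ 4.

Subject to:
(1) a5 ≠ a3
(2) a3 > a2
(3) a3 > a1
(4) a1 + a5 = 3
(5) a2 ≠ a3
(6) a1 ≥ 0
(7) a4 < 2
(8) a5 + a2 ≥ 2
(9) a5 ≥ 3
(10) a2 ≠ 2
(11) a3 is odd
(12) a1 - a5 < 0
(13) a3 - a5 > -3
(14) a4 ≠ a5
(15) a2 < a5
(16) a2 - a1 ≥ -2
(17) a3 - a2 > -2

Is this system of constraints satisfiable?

The assignment a1 = 0, a2 = 0, a3 = 1, a4 = 1, a5 = 3 works:
  constraint 4 holds since a1 + a5 = 3.
  constraint 8 holds since a5 + a2 = 3.
The rest check out directly.

Satisfiable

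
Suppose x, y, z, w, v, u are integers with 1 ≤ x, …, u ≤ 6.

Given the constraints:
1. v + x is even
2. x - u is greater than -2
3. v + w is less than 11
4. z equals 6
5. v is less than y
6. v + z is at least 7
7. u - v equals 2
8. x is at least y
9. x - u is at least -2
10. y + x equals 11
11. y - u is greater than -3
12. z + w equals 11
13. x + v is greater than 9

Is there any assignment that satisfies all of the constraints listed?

The assignment x = 6, y = 5, z = 6, w = 5, v = 4, u = 6 works:
  constraint 2 holds since x - u = 0.
  constraint 3 holds since v + w = 9.
The rest check out directly.

Satisfiable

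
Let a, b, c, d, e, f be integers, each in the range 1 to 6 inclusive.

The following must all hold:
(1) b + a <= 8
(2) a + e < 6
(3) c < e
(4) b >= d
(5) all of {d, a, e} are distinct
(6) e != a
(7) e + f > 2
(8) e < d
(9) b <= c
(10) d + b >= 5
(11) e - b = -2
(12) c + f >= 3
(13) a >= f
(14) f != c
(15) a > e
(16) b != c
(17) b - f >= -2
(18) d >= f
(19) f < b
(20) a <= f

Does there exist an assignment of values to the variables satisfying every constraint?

Unsatisfiable

Constraints 3, 9, 15, 19, and 20 give e < a, a ≤ f, f < b, b ≤ c, c < e. Chaining: e < a ≤ f < b ≤ c < e, which forces e < e — impossible.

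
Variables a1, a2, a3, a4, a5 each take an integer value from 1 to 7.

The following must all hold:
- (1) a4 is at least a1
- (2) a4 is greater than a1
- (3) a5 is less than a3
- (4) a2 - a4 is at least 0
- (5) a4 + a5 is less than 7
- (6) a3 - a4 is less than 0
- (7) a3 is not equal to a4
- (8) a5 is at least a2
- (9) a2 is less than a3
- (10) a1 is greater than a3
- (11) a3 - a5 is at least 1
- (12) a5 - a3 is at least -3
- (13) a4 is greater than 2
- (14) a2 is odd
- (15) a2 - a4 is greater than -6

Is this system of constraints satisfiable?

Constraints 2, 3, 4, 8, and 10 give a3 < a1, a1 < a4, a4 ≤ a2, a2 ≤ a5, a5 < a3. Chaining: a3 < a1 < a4 ≤ a2 ≤ a5 < a3, which forces a3 < a3 — impossible.

Unsatisfiable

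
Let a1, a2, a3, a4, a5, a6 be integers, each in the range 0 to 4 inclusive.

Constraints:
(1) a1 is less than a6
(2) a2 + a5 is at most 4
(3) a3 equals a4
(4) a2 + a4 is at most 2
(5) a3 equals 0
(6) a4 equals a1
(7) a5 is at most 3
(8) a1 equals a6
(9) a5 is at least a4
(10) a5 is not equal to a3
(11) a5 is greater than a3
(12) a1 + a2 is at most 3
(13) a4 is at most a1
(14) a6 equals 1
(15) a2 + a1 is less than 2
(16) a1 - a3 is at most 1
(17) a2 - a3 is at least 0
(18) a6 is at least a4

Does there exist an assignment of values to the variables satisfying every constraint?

Constraint 5 fixes a3 = 0 and constraint 14 fixes a6 = 1. Constraints 3, 6, and 8 give a3 = a4 = a1 = a6, so a3 = a6. But 0 ≠ 1 — contradiction.

Unsatisfiable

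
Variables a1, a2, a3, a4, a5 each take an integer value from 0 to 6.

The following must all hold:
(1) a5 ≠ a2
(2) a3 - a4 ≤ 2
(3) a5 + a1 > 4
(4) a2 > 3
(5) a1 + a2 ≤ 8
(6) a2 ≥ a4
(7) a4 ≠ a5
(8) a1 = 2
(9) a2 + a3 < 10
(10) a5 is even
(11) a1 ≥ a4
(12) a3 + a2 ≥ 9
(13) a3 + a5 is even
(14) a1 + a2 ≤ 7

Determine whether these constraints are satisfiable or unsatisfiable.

Satisfiable

One satisfying assignment is a1 = 2, a2 = 5, a3 = 4, a4 = 2, a5 = 4.
For the less obvious constraints — constraint 2: a3 - a4 = 2; constraint 3: a5 + a1 = 6 — and the others hold by inspection.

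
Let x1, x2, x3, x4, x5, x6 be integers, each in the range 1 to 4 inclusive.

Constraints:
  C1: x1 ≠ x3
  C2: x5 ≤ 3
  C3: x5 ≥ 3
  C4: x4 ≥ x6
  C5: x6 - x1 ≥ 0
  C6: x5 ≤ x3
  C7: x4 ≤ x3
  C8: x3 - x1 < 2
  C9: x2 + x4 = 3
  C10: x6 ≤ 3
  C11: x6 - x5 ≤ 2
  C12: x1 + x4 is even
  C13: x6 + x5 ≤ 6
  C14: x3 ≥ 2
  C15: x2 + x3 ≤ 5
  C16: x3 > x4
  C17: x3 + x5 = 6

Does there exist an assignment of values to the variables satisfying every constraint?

One satisfying assignment is x1 = 2, x2 = 1, x3 = 3, x4 = 2, x5 = 3, x6 = 2.
For the less obvious constraints — constraint 5: x6 - x1 = 0; constraint 8: x3 - x1 = 1; constraint 9: x2 + x4 = 3 — and the others hold by inspection.

Satisfiable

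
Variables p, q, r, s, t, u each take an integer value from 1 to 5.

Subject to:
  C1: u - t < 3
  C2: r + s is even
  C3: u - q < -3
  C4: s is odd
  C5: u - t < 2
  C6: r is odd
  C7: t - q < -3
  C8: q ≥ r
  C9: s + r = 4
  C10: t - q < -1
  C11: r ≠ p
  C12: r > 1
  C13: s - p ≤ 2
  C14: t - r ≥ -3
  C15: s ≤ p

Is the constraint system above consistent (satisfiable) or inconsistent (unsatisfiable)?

Satisfiable

Setting (p, q, r, s, t, u) = (1, 5, 3, 1, 1, 1) satisfies everything: constraint 1: u - t = 0; constraint 3: u - q = -4; constraint 5: u - t = 0, and the others follow.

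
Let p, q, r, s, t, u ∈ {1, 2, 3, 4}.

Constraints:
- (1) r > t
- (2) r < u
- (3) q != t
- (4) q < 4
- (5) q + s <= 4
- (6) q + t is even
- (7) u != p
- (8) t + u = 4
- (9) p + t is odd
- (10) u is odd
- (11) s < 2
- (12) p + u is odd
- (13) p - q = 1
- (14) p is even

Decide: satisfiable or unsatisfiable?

Satisfiable

The assignment p = 4, q = 3, r = 2, s = 1, t = 1, u = 3 works:
  constraint 5 holds since q + s = 4.
  constraint 8 holds since t + u = 4.
  constraint 13 holds since p - q = 1.
The rest check out directly.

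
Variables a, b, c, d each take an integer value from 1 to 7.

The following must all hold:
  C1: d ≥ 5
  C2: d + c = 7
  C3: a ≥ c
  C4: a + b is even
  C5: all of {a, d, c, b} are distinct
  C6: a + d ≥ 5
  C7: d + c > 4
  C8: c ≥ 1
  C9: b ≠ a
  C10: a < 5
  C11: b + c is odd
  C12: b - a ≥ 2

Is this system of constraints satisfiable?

Satisfiable

Setting (a, b, c, d) = (3, 7, 2, 5) satisfies everything: constraint 2: d + c = 7; constraint 6: a + d = 8, and the others follow.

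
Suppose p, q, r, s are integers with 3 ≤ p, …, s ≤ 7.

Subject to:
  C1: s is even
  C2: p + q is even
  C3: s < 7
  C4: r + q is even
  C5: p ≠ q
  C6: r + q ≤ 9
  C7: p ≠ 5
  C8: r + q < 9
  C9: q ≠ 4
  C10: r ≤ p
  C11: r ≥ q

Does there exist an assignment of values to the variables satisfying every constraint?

One satisfying assignment is p = 7, q = 3, r = 3, s = 6.
For the less obvious constraints — constraint 6: r + q = 6; constraint 8: r + q = 6 — and the others hold by inspection.

Satisfiable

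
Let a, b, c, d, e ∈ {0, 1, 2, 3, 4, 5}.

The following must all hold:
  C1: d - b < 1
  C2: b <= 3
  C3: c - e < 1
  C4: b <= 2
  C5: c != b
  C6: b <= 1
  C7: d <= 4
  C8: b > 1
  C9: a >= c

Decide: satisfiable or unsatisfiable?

Unsatisfiable

From constraint 8: b ≥ 2. From constraint 6: b ≤ 1. But 1 < 2, so no value of b works.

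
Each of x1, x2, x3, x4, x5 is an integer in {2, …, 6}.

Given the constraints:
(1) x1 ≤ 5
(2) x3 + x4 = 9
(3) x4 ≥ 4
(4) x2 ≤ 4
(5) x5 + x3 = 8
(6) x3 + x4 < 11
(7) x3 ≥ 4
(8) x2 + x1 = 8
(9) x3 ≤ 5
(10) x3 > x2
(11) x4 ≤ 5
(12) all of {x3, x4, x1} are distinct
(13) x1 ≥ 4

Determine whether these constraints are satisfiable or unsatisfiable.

Constraints 1, 3, 7, 9, 11, and 13 confine each of x3, x4, x1 to the 2 values {4, 5}.
Constraint 12 requires all 3 of them to be distinct, but only 2 values are available — impossible by the pigeonhole principle.

Unsatisfiable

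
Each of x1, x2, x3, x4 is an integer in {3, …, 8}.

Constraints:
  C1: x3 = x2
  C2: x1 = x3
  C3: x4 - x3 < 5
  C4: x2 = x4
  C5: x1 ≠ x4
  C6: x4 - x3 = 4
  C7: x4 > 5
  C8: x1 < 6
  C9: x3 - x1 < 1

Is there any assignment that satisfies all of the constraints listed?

From constraints 1, 2, and 4, x1 = x3 = x2 = x4, so x1 = x4. But constraint 5 says x1 ≠ x4. Contradiction.

Unsatisfiable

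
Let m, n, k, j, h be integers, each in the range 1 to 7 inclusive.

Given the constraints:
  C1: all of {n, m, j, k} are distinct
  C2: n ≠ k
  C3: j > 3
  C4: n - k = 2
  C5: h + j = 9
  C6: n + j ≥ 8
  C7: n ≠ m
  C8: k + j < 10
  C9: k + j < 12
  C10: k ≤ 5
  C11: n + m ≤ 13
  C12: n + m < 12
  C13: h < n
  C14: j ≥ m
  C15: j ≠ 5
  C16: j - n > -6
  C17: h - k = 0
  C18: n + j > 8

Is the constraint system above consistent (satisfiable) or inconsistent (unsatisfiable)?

Satisfiable

Try m = 3, n = 7, k = 5, j = 4, h = 5.
Check constraint 4: n - k = 2; constraint 5: h + j = 9. The remaining constraints are straightforward to verify.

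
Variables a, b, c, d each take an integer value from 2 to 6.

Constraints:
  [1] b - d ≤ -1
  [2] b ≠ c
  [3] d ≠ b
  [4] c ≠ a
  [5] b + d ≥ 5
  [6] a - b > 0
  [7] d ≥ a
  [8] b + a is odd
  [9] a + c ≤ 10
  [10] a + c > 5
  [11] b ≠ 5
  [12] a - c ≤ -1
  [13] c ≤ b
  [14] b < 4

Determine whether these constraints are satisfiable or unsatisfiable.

Unsatisfiable

Constraints 6, 12, and 13 give c ≤ b, b < a, a < c. Chaining: c ≤ b < a < c, which forces c < c — impossible.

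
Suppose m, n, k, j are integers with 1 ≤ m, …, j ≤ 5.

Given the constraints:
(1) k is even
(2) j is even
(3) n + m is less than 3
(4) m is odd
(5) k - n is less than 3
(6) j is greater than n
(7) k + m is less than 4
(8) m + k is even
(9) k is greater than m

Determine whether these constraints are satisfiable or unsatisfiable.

Unsatisfiable

Constraint 4 makes m odd and constraint 1 makes k even, so m + k must be odd. Constraint 8 says m + k is even — contradiction.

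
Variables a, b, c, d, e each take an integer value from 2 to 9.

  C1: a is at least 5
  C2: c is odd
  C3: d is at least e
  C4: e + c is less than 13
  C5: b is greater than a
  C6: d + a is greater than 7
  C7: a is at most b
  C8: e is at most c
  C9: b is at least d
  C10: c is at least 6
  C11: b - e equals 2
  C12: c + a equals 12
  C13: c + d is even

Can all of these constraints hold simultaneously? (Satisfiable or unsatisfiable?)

Setting (a, b, c, d, e) = (5, 6, 7, 5, 4) satisfies everything: constraint 4: e + c = 11; constraint 6: d + a = 10; constraint 11: b - e = 2, and the others follow.

Satisfiable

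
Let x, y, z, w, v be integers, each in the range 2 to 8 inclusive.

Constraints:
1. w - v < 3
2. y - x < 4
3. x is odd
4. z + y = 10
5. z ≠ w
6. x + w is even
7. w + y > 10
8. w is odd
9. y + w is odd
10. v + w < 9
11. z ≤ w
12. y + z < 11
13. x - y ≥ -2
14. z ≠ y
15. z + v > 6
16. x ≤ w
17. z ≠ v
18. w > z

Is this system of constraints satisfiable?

Satisfiable

One satisfying assignment is x = 5, y = 6, z = 4, w = 5, v = 3.
For the less obvious constraints — constraint 1: w - v = 2; constraint 2: y - x = 1 — and the others hold by inspection.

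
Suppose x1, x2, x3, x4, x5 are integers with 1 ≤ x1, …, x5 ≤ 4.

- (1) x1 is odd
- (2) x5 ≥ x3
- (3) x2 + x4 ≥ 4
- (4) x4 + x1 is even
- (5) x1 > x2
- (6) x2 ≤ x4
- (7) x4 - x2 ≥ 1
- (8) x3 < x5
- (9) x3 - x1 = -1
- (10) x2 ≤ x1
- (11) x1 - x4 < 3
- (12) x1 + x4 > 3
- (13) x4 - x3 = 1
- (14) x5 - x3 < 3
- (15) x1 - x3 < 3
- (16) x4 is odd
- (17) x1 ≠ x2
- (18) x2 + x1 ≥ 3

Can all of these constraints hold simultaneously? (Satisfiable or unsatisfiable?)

Satisfiable

The assignment x1 = 3, x2 = 2, x3 = 2, x4 = 3, x5 = 3 works:
  constraint 3 holds since x2 + x4 = 5.
  constraint 7 holds since x4 - x2 = 1.
The rest check out directly.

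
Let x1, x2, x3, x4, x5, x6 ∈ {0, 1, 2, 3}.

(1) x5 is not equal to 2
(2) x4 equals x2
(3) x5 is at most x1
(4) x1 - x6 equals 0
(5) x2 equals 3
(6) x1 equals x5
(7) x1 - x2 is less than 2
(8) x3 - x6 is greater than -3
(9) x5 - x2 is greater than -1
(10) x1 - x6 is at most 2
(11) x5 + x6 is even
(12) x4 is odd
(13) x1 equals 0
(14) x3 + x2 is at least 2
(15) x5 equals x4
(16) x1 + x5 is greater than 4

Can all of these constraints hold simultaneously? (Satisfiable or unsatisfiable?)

Constraint 13 fixes x1 = 0 and constraint 5 fixes x2 = 3. Constraints 2, 6, and 15 give x1 = x5 = x4 = x2, so x1 = x2. But 0 ≠ 3 — contradiction.

Unsatisfiable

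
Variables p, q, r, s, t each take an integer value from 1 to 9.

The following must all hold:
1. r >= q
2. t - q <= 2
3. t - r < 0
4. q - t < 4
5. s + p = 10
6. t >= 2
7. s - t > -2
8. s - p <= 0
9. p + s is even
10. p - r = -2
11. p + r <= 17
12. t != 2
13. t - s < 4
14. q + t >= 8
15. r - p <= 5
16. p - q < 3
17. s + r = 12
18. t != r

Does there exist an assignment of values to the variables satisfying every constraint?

Setting (p, q, r, s, t) = (6, 6, 8, 4, 5) satisfies everything: constraint 2: t - q = -1; constraint 3: t - r = -3, and the others follow.

Satisfiable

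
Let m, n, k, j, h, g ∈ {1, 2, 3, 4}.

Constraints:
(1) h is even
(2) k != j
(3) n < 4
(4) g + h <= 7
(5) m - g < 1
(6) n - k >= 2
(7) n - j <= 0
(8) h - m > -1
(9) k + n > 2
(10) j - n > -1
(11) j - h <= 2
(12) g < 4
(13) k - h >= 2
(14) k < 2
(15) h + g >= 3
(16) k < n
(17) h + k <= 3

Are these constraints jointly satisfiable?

Unsatisfiable

Constraints 6, 7, 11, and 13 give h − j ≥ -2, j − n ≥ 0, n − k ≥ 2, k − h ≥ 2.
Adding all 4 inequalities: the left sides telescope to 0, and the right sides sum to (-2) + 0 + 2 + 2 = 2. So 0 ≥ 2, which is false.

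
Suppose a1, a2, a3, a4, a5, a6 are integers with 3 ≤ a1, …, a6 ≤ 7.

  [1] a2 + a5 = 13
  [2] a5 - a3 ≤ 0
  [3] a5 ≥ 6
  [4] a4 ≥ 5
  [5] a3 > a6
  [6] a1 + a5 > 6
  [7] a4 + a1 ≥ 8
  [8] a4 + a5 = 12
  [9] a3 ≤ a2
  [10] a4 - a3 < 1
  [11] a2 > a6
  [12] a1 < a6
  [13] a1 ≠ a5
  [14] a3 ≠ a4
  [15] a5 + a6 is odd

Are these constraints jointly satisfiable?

One satisfying assignment is a1 = 3, a2 = 7, a3 = 7, a4 = 6, a5 = 6, a6 = 5.
For the less obvious constraints — constraint 1: a2 + a5 = 13; constraint 2: a5 - a3 = -1; constraint 6: a1 + a5 = 9 — and the others hold by inspection.

Satisfiable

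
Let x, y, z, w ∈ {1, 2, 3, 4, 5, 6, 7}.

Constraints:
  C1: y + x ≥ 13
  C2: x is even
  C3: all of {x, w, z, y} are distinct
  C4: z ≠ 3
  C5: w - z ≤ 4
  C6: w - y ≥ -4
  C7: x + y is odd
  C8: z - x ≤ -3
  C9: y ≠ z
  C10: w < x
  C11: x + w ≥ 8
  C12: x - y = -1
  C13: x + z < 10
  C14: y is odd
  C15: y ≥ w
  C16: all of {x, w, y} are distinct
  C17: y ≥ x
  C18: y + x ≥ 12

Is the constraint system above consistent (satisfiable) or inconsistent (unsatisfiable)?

Setting (x, y, z, w) = (6, 7, 1, 3) satisfies everything: constraint 1: y + x = 13; constraint 5: w - z = 2; constraint 6: w - y = -4, and the others follow.

Satisfiable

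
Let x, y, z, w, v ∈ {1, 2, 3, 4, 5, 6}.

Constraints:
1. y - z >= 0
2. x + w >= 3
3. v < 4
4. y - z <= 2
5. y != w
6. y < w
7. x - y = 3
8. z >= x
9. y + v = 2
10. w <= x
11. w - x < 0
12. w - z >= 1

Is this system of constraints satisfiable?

Constraints 1, 6, 8, and 11 give w < x, x ≤ z, z ≤ y, y < w. Chaining: w < x ≤ z ≤ y < w, which forces w < w — impossible.

Unsatisfiable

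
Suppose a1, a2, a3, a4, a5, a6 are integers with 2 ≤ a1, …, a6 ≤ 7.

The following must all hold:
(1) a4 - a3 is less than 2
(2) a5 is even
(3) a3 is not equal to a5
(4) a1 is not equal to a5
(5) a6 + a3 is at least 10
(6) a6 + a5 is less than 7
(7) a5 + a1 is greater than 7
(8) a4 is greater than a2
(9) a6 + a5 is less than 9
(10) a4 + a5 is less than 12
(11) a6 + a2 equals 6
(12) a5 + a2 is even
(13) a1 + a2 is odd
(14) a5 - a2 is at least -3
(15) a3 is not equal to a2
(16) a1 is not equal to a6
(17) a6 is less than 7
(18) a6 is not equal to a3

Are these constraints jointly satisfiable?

The assignment a1 = 7, a2 = 2, a3 = 7, a4 = 7, a5 = 2, a6 = 4 works:
  constraint 1 holds since a4 - a3 = 0.
  constraint 5 holds since a6 + a3 = 11.
The rest check out directly.

Satisfiable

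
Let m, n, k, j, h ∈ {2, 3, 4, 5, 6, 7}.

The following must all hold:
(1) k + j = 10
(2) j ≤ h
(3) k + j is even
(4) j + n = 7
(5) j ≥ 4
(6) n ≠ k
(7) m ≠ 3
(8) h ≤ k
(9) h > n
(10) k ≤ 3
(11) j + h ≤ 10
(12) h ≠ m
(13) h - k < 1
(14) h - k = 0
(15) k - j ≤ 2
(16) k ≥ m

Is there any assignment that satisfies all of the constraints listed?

From constraints 2 and 5: h ≥ j and j ≥ 4, so h ≥ 4. From constraints 8 and 10: h ≤ k and k ≤ 3, so h ≤ 3. But 3 < 4, so no value of h works.

Unsatisfiable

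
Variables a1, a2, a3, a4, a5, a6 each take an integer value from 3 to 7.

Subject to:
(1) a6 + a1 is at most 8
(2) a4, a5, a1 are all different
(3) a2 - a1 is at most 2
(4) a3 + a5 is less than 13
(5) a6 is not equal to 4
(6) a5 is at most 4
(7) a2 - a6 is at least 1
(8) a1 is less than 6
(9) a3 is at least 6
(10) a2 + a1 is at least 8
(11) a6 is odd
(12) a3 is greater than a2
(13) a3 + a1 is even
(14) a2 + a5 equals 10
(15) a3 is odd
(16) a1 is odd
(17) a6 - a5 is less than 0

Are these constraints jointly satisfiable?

One satisfying assignment is a1 = 5, a2 = 6, a3 = 7, a4 = 6, a5 = 4, a6 = 3.
For the less obvious constraints — constraint 1: a6 + a1 = 8; constraint 3: a2 - a1 = 1 — and the others hold by inspection.

Satisfiable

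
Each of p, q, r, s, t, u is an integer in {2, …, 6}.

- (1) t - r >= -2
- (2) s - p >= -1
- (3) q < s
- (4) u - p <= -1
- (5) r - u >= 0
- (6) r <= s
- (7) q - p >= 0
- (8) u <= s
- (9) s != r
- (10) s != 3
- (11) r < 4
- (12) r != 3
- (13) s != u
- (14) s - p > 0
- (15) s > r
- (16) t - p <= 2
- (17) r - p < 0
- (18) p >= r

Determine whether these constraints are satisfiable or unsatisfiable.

Setting (p, q, r, s, t, u) = (3, 3, 2, 5, 2, 2) satisfies everything: constraint 1: t - r = 0; constraint 2: s - p = 2; constraint 4: u - p = -1, and the others follow.

Satisfiable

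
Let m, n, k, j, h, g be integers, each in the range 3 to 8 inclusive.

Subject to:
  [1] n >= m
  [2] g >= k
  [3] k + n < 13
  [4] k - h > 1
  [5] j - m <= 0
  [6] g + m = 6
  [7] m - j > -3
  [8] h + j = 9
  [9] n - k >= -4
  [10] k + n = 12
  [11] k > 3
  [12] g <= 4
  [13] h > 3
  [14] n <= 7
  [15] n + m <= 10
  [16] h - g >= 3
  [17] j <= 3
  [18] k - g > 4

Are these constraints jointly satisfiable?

From constraints 2 and 12: k ≤ g ≤ 4. From constraint 14: n ≤ 7. Hence k + n ≤ 11. But constraint 10 requires k + n = 12, and 12 > 11. Contradiction.

Unsatisfiable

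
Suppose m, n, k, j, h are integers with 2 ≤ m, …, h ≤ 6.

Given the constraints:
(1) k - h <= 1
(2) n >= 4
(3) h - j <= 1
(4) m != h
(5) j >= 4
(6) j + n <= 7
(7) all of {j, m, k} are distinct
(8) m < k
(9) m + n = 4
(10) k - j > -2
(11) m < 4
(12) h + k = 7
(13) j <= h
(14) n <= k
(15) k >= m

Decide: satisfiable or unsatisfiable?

From constraints 5 and 13: h ≥ j ≥ 4. From constraints 2 and 14: k ≥ n ≥ 4. Hence h + k ≥ 8. But constraint 12 requires h + k = 7, and 7 < 8. Contradiction.

Unsatisfiable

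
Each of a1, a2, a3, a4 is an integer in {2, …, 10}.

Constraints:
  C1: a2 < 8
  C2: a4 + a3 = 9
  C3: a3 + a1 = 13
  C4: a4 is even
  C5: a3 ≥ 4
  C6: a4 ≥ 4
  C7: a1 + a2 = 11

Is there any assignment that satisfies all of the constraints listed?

Satisfiable

Setting (a1, a2, a3, a4) = (8, 3, 5, 4) satisfies everything: constraint 2: a4 + a3 = 9; constraint 3: a3 + a1 = 13, and the others follow.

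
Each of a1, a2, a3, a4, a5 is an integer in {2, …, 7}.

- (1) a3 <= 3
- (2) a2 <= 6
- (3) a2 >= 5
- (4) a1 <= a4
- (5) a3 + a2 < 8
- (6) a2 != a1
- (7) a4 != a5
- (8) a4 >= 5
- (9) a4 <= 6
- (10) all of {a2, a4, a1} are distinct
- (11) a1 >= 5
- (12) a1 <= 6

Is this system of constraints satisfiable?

Constraints 2, 3, 8, 9, 11, and 12 confine each of a2, a4, a1 to the 2 values {5, 6}.
Constraint 10 requires all 3 of them to be distinct, but only 2 values are available — impossible by the pigeonhole principle.

Unsatisfiable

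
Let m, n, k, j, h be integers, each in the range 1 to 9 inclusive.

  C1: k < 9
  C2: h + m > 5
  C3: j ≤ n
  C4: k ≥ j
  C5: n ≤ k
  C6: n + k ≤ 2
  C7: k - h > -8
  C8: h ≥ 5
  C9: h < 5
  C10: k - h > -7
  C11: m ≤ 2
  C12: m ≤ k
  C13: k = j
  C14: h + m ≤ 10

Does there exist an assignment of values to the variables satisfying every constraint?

Unsatisfiable

From constraint 8: h ≥ 5. From constraint 9: h ≤ 4. But 4 < 5, so no value of h works.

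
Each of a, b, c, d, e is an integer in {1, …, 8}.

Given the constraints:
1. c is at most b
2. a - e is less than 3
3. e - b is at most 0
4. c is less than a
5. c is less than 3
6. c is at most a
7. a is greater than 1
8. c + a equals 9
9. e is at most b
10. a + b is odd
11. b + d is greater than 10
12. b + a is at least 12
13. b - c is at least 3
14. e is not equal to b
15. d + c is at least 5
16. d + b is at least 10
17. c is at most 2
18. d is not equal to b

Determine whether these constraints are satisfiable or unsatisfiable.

Try a = 7, b = 8, c = 2, d = 5, e = 7.
Check constraint 2: a - e = 0; constraint 3: e - b = -1. The remaining constraints are straightforward to verify.

Satisfiable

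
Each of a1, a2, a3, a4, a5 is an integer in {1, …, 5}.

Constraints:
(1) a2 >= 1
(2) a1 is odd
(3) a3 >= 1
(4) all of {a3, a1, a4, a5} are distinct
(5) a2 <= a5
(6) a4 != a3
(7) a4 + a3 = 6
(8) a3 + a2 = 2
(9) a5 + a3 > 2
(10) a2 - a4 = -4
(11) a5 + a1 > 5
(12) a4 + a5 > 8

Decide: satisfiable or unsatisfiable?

Try a1 = 3, a2 = 1, a3 = 1, a4 = 5, a5 = 4.
Check constraint 7: a4 + a3 = 6; constraint 8: a3 + a2 = 2; constraint 9: a5 + a3 = 5. The remaining constraints are straightforward to verify.

Satisfiable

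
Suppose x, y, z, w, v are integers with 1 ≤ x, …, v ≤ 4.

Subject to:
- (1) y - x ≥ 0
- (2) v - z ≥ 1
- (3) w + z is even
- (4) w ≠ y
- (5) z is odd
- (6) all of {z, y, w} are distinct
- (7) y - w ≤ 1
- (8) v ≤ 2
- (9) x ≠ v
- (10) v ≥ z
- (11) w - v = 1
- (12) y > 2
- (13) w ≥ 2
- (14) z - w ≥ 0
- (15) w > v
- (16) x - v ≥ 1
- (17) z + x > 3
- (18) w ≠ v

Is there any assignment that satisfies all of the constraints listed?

Unsatisfiable

Constraints 1, 2, 7, 14, and 16 give z − w ≥ 0, w − y ≥ -1, y − x ≥ 0, x − v ≥ 1, v − z ≥ 1.
Adding all 5 inequalities: the left sides telescope to 0, and the right sides sum to 0 + (-1) + 0 + 1 + 1 = 1. So 0 ≥ 1, which is false.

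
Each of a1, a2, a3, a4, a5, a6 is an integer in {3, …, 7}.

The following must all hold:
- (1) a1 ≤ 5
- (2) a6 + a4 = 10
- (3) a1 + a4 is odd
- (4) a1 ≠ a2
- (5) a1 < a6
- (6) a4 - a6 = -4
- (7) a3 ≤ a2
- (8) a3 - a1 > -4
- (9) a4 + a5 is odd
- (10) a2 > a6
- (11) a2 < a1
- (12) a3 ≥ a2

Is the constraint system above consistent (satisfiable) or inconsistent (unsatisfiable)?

Unsatisfiable

Constraints 5, 10, and 11 give a6 < a2, a2 < a1, a1 < a6. Chaining: a6 < a2 < a1 < a6, which forces a6 < a6 — impossible.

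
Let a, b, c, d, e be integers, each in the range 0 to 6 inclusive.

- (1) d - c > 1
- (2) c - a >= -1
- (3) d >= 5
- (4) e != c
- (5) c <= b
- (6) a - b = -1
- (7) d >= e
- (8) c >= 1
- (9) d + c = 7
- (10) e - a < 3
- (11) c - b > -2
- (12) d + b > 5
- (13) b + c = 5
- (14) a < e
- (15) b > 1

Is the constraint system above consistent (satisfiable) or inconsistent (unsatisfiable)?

The assignment a = 2, b = 3, c = 2, d = 5, e = 4 works:
  constraint 1 holds since d - c = 3.
  constraint 2 holds since c - a = 0.
  constraint 6 holds since a - b = -1.
The rest check out directly.

Satisfiable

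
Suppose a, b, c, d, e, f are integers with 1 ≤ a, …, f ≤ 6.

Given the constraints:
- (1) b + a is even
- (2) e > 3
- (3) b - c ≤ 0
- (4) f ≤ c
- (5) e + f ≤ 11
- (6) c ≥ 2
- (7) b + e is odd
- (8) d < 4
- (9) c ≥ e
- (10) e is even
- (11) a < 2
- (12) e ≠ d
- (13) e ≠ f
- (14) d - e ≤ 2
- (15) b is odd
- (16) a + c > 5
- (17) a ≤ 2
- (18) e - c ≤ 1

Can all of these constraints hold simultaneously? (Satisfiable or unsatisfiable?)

The assignment a = 1, b = 3, c = 6, d = 3, e = 4, f = 6 works:
  constraint 3 holds since b - c = -3.
  constraint 5 holds since e + f = 10.
  constraint 14 holds since d - e = -1.
The rest check out directly.

Satisfiable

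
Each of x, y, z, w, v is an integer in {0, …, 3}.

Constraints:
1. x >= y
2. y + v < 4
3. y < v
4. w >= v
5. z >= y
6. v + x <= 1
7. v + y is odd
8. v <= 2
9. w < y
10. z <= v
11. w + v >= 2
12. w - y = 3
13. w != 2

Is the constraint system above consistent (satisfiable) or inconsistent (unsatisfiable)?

Unsatisfiable

Constraints 4, 5, 9, and 10 give w < y, y ≤ z, z ≤ v, v ≤ w. Chaining: w < y ≤ z ≤ v ≤ w, which forces w < w — impossible.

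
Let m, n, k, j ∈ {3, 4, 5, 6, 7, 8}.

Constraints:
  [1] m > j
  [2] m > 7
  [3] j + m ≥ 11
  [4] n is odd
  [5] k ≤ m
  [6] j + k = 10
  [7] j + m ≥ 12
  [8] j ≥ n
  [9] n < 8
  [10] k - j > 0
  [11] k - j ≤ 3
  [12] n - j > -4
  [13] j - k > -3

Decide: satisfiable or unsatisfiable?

Satisfiable

Try m = 8, n = 3, k = 6, j = 4.
Check constraint 3: j + m = 12; constraint 6: j + k = 10; constraint 7: j + m = 12. The remaining constraints are straightforward to verify.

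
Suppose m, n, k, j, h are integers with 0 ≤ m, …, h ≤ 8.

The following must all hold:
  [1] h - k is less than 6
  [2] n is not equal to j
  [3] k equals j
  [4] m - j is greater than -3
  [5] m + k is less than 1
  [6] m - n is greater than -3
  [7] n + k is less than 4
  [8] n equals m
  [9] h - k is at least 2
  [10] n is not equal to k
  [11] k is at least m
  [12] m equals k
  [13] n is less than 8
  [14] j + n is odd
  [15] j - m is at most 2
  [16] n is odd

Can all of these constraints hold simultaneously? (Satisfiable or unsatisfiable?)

Unsatisfiable

From constraints 3, 8, and 12, n = m = k = j, so n = j. But constraint 2 says n ≠ j. Contradiction.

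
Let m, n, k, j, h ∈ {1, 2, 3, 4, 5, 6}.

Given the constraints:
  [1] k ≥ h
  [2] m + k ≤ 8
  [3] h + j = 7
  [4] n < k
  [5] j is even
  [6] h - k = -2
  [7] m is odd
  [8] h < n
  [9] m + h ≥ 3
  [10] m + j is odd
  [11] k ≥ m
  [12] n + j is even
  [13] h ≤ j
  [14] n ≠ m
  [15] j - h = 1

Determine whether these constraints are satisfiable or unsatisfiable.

The assignment m = 3, n = 4, k = 5, j = 4, h = 3 works:
  constraint 2 holds since m + k = 8.
  constraint 3 holds since h + j = 7.
The rest check out directly.

Satisfiable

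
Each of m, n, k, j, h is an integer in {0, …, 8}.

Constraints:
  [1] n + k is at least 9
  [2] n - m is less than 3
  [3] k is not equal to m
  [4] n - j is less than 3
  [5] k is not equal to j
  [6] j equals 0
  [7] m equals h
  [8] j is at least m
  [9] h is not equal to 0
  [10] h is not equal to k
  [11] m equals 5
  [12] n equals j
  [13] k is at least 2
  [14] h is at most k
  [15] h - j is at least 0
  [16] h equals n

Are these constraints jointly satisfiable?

Constraint 11 fixes m = 5 and constraint 6 fixes j = 0. Constraints 7, 12, and 16 give m = h = n = j, so m = j. But 5 ≠ 0 — contradiction.

Unsatisfiable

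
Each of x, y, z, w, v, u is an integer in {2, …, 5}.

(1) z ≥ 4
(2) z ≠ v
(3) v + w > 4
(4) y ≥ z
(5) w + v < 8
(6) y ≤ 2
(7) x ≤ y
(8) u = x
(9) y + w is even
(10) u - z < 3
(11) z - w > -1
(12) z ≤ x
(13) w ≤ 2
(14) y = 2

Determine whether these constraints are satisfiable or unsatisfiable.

Unsatisfiable

From constraints 1 and 12: x ≥ z and z ≥ 4, so x ≥ 4. From constraints 6 and 7: x ≤ y and y ≤ 2, so x ≤ 2. But 2 < 4, so no value of x works.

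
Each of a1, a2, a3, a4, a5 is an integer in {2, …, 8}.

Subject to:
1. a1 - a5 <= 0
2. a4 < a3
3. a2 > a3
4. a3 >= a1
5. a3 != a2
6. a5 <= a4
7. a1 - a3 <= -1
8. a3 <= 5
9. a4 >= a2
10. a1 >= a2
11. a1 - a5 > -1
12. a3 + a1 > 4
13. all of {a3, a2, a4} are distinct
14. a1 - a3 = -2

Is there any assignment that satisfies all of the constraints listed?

Constraints 1, 2, 3, 6, and 10 give a2 ≤ a1, a1 ≤ a5, a5 ≤ a4, a4 < a3, a3 < a2. Chaining: a2 ≤ a1 ≤ a5 ≤ a4 < a3 < a2, which forces a2 < a2 — impossible.

Unsatisfiable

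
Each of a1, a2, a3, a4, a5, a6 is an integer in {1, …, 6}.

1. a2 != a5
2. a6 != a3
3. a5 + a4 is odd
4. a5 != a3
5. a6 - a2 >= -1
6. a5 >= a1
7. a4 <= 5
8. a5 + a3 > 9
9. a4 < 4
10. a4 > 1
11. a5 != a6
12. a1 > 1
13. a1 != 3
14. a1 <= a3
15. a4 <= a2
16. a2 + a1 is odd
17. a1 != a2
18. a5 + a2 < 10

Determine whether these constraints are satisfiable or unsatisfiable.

Satisfiable

Try a1 = 5, a2 = 2, a3 = 6, a4 = 2, a5 = 5, a6 = 1.
Check constraint 5: a6 - a2 = -1; constraint 8: a5 + a3 = 11; constraint 18: a5 + a2 = 7. The remaining constraints are straightforward to verify.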